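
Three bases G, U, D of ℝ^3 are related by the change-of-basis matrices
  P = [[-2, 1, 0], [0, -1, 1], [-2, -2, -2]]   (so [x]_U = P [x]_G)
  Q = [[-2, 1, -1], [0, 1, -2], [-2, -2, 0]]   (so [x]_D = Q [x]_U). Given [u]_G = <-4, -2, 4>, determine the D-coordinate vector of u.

<-10, -2, -24>

Composing the changes, [u]_D = Q P [u]_G.
Q P = [[6, -1, 3], [4, 3, 5], [4, 0, -2]]; applying this to <-4, -2, 4> gives <-10, -2, -24>.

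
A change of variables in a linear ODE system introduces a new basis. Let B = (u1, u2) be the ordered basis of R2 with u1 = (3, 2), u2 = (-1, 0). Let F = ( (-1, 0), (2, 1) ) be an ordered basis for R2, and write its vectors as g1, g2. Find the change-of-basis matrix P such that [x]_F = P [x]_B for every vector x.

Column j of P is [uj]_F, since P maps B-coordinates to F-coordinates.
Expressing u1 in F: u1 = g1 + 2g2, so column 1 of P is (1, 2).
Doing the same for each uj gives P = [[1, 1], [2, 0]].

[[1, 1], [2, 0]]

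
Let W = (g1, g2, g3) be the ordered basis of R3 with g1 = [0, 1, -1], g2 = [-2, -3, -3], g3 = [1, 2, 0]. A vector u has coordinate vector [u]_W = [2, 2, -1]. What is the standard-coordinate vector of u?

By definition u = 2g1 + 2g2 - g3.
Summing componentwise gives [-5, -6, -8].

[-5, -6, -8]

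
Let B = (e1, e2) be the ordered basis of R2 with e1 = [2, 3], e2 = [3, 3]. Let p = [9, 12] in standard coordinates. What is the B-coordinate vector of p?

We seek scalars with c_1 e1 + c_2 e2 = p; equivalently solve M c = p where the columns of M are e1, e2.
System: 2c_1 + 3c_2 = 9, 3c_1 + 3c_2 = 12; solving gives c_1 = 3, c_2 = 1.
Check: 3e1 + e2 = [9, 12].

[3, 1]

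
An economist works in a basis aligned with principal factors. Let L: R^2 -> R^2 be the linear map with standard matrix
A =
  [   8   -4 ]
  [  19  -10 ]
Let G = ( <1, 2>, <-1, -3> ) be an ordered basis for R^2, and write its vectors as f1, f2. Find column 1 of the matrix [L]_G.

<1, 1>

Compute L(f1) = A f1 = <0, -1> in standard coordinates.
Then write this in G-coordinates: solve for y in y_1 f1 + y_2 f2 = <0, -1>.
This gives y = <1, 1>, which is column 1 of [L]_G.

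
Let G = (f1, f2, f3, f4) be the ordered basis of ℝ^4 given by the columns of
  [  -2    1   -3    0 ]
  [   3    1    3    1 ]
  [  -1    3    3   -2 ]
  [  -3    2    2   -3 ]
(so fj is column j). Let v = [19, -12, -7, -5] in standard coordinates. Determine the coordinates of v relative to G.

[-2, 3, -4, 3]

We seek scalars with c_1 f1 + ... + c_4 f4 = v; equivalently solve M c = v where the columns of M are f1, ..., f4.
Gaussian elimination on [M | v] yields c = (-2, 3, -4, 3).
Check: -2f1 + 3f2 - 4f3 + 3f4 = [19, -12, -7, -5].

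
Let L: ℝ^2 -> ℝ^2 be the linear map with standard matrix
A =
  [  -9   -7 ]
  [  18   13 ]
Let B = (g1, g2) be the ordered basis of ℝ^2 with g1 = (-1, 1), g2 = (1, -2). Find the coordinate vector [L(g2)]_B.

Compute L(g2) = A g2 = (5, -8) in standard coordinates.
Then write this in B-coordinates: solve for y in y_1 g1 + y_2 g2 = (5, -8).
This gives y = (-2, 3), which is column 2 of [L]_B.

(-2, 3)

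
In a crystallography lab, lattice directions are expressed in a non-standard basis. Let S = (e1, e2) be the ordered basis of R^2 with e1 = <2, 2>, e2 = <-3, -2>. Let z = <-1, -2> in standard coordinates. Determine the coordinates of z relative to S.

<-2, -1>

Write z = c_1 e1 + c_2 e2 and solve for the c_i.
System: 2c_1 - 3c_2 = -1, 2c_1 - 2c_2 = -2; solving gives c_1 = -2, c_2 = -1.
Check: -2e1 - e2 = <-1, -2>.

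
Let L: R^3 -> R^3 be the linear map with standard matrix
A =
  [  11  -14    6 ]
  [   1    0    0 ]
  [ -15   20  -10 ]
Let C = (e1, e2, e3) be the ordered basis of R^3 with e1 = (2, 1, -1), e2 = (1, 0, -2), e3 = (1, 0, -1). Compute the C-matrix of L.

The j-th column of [L]_C is [L(ej)]_C.
L(e1) = A e1 = (2, 2, 0) = 2e1 + 0·e2 - 2e3, so column 1 is (2, 0, -2).
Repeating for e2, e3 and assembling the columns gives [[2, 1, 1], [0, -3, 1], [-2, 0, 2]].

[[2, 1, 1], [0, -3, 1], [-2, 0, 2]]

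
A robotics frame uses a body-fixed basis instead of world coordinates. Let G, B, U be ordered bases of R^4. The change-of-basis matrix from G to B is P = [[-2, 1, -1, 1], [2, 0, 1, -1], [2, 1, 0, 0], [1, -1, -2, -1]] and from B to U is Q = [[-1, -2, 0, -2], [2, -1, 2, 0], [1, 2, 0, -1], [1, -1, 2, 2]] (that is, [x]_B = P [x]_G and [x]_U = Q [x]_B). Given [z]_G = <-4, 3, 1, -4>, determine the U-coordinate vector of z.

<10, 5, 5, -11>

Composing the changes, [z]_U = Q P [z]_G.
Q P = [[-4, 1, 3, 3], [-2, 4, -3, 3], [1, 2, 3, 0], [2, 1, -6, 0]]; applying this to <-4, 3, 1, -4> gives <10, 5, 5, -11>.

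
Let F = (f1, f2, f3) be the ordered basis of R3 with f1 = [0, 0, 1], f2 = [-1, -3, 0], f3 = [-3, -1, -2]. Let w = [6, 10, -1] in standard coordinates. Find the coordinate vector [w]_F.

Write w = c_1 f1 + ... + c_3 f3 and solve for the c_i.
Solving this 3x3 system gives c = (-3, -3, -1).
Check: -3f1 - 3f2 - f3 = [6, 10, -1].

[-3, -3, -1]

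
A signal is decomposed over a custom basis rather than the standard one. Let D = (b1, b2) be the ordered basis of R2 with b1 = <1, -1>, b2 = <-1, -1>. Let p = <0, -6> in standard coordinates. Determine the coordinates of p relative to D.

We seek scalars with c_1 b1 + c_2 b2 = p; equivalently solve M c = p where the columns of M are b1, b2.
System: c_1 - c_2 = 0, -c_1 - c_2 = -6; solving gives c_1 = 3, c_2 = 3.
Check: 3b1 + 3b2 = <0, -6>.

<3, 3>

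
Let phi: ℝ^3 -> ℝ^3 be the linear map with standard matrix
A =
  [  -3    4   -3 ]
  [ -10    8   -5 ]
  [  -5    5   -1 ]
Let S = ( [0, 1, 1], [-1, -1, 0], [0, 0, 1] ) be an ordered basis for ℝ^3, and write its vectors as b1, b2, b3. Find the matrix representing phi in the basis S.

[[2, 3, -2], [-1, 1, 3], [2, -3, 1]]

Let P have columns b1, ..., b3. Then [phi]_S = P^(-1) A P.
Here det P = 1, so P^(-1) is integer; computing A P first and then P^(-1)(A P) gives [[2, 3, -2], [-1, 1, 3], [2, -3, 1]].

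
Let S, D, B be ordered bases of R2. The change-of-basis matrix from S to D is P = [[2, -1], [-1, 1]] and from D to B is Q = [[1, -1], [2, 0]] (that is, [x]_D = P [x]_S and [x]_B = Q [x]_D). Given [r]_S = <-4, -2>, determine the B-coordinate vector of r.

<-8, -12>

First [r]_D = P [r]_S = <-6, 2>.
Then [r]_B = Q [r]_D = <-8, -12>.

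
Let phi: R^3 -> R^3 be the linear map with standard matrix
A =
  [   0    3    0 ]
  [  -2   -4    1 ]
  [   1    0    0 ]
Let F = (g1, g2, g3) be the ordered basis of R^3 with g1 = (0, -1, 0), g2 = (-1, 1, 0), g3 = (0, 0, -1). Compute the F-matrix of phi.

[[-1, -1, 1], [3, -3, 0], [0, 1, 0]]

With P the matrix whose columns are g1, ..., g3, [phi]_F = P^(-1) A P.
Column by column: phi(g1) = A g1 = (-3, 4, 0); its F-coordinates (-1, 3, 0) give column 1.
Continuing for each basis vector yields [phi]_F = [[-1, -1, 1], [3, -3, 0], [0, 1, 0]].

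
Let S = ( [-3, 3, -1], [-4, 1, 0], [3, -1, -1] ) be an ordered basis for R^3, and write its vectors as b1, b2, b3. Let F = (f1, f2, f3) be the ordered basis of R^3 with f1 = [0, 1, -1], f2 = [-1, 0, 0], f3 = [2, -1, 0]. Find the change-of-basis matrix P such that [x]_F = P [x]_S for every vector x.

Column j of P is [bj]_F, since P maps S-coordinates to F-coordinates.
Expressing b1 in F: b1 = f1 - f2 - 2f3, so column 1 of P is [1, -1, -2].
Doing the same for each bj gives P = [[1, 0, 1], [-1, 2, 1], [-2, -1, 2]].

[[1, 0, 1], [-1, 2, 1], [-2, -1, 2]]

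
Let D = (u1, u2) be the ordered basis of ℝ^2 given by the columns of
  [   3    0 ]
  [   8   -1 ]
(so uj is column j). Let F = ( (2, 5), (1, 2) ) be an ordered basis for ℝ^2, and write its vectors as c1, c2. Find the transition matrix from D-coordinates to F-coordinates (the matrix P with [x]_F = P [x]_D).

Take x = uj: its D-coordinates are the j-th standard unit vector, so P e_j — column j of P — equals [uj]_F.
u1 = 2c1 - c2, giving column 1 = (2, -1); repeating for each j gives P = [[2, -1], [-1, 2]].

[[2, -1], [-1, 2]]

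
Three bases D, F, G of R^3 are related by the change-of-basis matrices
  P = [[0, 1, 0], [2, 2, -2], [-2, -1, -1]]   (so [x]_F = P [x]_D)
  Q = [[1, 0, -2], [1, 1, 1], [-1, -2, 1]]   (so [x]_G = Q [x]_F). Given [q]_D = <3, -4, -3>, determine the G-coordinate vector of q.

<-6, 1, -3>

Apply P to get F-coordinates <-4, 4, 1>, then Q to get G-coordinates.
The result is [q]_G = <-6, 1, -3>.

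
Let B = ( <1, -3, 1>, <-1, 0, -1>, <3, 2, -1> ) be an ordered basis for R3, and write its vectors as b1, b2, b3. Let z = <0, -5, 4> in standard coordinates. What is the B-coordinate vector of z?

Write z = c_1 b1 + ... + c_3 b3 and solve for the c_i.
Gaussian elimination on [M | z] yields c = (1, -2, -1).
Check: b1 - 2b2 - b3 = <0, -5, 4>.

<1, -2, -1>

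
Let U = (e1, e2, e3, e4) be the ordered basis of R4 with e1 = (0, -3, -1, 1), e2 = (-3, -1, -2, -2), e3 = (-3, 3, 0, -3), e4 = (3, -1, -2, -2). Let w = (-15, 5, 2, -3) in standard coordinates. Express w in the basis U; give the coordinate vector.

(2, 0, 3, -2)

Write w = c_1 e1 + ... + c_4 e4 and solve for the c_i.
Solving this 4x4 system gives c = (2, 0, 3, -2).
Check: 2e1 + 0·e2 + 3e3 - 2e4 = (-15, 5, 2, -3).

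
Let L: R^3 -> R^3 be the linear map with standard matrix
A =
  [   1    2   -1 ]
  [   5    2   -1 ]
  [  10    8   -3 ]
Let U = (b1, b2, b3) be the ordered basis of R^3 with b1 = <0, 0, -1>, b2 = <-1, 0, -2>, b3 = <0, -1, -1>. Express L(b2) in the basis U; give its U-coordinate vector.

Column 2 of [L]_U is the U-coordinate vector of L(b2).
In standard coordinates L(b2) = A b2 = <1, -3, -4>.
Converting to U: <1, -3, -4> = 3b1 - b2 + 3b3, so the coordinate vector is <3, -1, 3>.

<3, -1, 3>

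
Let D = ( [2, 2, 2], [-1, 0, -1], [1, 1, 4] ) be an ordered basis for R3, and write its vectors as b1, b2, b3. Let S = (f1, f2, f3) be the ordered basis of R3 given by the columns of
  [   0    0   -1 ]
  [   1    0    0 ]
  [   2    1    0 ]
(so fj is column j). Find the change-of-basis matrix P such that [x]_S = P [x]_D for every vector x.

Let M have columns bj and N have columns fj. Then for every x, N [x]_S = x = M [x]_D, so P = N^(-1) M.
Since det N = -1, N^(-1) has integer entries; multiplying gives P = [[2, 0, 1], [-2, -1, 2], [-2, 1, -1]].

[[2, 0, 1], [-2, -1, 2], [-2, 1, -1]]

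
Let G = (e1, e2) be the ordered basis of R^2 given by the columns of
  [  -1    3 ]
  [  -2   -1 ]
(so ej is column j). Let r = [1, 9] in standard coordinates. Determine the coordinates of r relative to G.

[-4, -1]

We seek scalars with c_1 e1 + c_2 e2 = r; equivalently solve M c = r where the columns of M are e1, e2.
System: -c_1 + 3c_2 = 1, -2c_1 - c_2 = 9; solving gives c_1 = -4, c_2 = -1.
Check: -4e1 - e2 = [1, 9].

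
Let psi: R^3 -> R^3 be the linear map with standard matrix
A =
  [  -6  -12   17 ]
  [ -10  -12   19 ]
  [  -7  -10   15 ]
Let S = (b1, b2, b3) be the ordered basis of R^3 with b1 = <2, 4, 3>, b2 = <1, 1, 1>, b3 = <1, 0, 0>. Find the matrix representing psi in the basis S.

Let P have columns b1, ..., b3. Then [psi]_S = P^(-1) A P.
Here det P = 1, so P^(-1) is integer; computing A P first and then P^(-1)(A P) gives [[-2, -1, -3], [-3, 1, 2], [-2, 0, -2]].

[[-2, -1, -3], [-3, 1, 2], [-2, 0, -2]]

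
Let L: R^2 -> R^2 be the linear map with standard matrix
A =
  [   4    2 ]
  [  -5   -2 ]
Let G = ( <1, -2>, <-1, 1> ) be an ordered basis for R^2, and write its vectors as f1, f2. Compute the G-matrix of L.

[[1, -1], [1, 1]]

Let P have columns f1, f2. Then [L]_G = P^(-1) A P.
Here det P = -1, so P^(-1) is integer; computing A P first and then P^(-1)(A P) gives [[1, -1], [1, 1]].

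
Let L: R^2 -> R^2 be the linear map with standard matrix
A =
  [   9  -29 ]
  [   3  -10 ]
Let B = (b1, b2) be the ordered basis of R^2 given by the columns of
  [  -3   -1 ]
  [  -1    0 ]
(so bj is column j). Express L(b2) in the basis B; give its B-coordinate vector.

<3, 0>

Column 2 of [L]_B is the B-coordinate vector of L(b2).
In standard coordinates L(b2) = A b2 = <-9, -3>.
Converting to B: <-9, -3> = 3b1 + 0·b2, so the coordinate vector is <3, 0>.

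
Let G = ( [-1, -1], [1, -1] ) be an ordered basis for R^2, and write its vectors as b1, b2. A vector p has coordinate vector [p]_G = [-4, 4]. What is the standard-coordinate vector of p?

[8, 0]

The coordinates say p = -4b1 + 4b2; adding the scaled basis vectors gives [8, 0].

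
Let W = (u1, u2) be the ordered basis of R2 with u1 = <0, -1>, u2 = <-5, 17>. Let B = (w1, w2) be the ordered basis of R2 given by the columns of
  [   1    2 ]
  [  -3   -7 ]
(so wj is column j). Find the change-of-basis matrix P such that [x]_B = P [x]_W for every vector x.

Let M have columns uj and N have columns wj. Then for every x, N [x]_B = x = M [x]_W, so P = N^(-1) M.
Since det N = -1, N^(-1) has integer entries; multiplying gives P = [[-2, -1], [1, -2]].

[[-2, -1], [1, -2]]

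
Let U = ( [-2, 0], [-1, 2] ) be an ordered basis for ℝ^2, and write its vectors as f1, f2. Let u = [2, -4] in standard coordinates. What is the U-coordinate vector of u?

[0, -2]

We seek scalars with c_1 f1 + c_2 f2 = u; equivalently solve M c = u where the columns of M are f1, f2.
System: -2c_1 - c_2 = 2, 0c_1 + 2c_2 = -4; solving gives c_1 = 0, c_2 = -2.
Check: 0·f1 - 2f2 = [2, -4].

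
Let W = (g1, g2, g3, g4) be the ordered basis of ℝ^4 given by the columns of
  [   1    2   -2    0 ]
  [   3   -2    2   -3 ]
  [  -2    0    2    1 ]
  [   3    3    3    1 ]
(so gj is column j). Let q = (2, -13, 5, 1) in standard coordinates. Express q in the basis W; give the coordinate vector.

(-2, 2, 0, 1)

[q]_W is the unique c with M c = q, where M has columns g1, ..., g4.
Solving this 4x4 system gives c = (-2, 2, 0, 1).
Check: -2g1 + 2g2 + 0·g3 + g4 = (2, -13, 5, 1).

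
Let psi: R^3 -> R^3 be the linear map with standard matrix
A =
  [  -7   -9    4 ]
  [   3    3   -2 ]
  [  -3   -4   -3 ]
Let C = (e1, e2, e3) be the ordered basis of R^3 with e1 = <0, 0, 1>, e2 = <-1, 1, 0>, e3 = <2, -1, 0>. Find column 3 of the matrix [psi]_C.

<-2, 1, -2>

Column 3 of [psi]_C is the C-coordinate vector of psi(e3).
In standard coordinates psi(e3) = A e3 = <-5, 3, -2>.
Converting to C: <-5, 3, -2> = -2e1 + e2 - 2e3, so the coordinate vector is <-2, 1, -2>.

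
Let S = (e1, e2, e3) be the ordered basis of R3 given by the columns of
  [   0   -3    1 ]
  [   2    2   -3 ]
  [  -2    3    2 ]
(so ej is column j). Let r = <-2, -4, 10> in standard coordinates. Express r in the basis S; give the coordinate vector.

We seek scalars with c_1 e1 + ... + c_3 e3 = r; equivalently solve M c = r where the columns of M are e1, ..., e3.
Gaussian elimination on [M | r] yields c = (2, 2, 4).
Check: 2e1 + 2e2 + 4e3 = <-2, -4, 10>.

<2, 2, 4>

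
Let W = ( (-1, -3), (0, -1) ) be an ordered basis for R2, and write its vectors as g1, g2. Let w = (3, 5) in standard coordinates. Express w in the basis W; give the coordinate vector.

Write w = c_1 g1 + c_2 g2 and solve for the c_i.
System: -c_1 + 0c_2 = 3, -3c_1 - c_2 = 5; solving gives c_1 = -3, c_2 = 4.
Check: -3g1 + 4g2 = (3, 5).

(-3, 4)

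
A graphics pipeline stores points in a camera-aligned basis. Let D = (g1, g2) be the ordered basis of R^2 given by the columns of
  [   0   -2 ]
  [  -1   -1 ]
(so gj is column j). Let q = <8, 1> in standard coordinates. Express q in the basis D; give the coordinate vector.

We seek scalars with c_1 g1 + c_2 g2 = q; equivalently solve M c = q where the columns of M are g1, g2.
System: 0c_1 - 2c_2 = 8, -c_1 - c_2 = 1; solving gives c_1 = 3, c_2 = -4.
Check: 3g1 - 4g2 = <8, 1>.

<3, -4>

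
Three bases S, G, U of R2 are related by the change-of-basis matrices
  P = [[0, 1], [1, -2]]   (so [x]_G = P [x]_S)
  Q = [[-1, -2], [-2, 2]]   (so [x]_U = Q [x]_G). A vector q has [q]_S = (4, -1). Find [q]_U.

(-11, 14)

Composing the changes, [q]_U = Q P [q]_S.
Q P = [[-2, 3], [2, -6]]; applying this to (4, -1) gives (-11, 14).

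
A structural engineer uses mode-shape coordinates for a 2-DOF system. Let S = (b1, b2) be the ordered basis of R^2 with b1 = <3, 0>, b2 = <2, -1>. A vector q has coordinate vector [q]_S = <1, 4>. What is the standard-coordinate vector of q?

<11, -4>

The coordinates say q = b1 + 4b2; adding the scaled basis vectors gives <11, -4>.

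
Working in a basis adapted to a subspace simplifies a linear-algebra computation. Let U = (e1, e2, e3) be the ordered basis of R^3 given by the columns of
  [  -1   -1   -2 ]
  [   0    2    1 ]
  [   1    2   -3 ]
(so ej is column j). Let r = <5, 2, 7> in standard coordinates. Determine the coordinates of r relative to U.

Write r = c_1 e1 + ... + c_3 e3 and solve for the c_i.
Solving this 3x3 system gives c = (-3, 2, -2).
Check: -3e1 + 2e2 - 2e3 = <5, 2, 7>.

<-3, 2, -2>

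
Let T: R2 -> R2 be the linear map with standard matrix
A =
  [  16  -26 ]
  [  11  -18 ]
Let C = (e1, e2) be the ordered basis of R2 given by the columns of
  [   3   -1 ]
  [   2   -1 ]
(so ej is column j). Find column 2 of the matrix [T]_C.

[3, -1]

Compute T(e2) = A e2 = [10, 7] in standard coordinates.
Then write this in C-coordinates: solve for y in y_1 e1 + y_2 e2 = [10, 7].
This gives y = [3, -1], which is column 2 of [T]_C.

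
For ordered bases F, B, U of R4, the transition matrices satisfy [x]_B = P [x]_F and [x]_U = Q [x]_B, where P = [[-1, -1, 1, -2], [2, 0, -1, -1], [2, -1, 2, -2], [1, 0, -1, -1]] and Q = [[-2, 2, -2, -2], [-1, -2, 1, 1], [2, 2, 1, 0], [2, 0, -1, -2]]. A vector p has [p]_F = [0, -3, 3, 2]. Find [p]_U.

[-14, 8, -1, 9]

Composing the changes, [p]_U = Q P [p]_F.
Q P = [[0, 4, -6, 8], [0, 0, 2, 1], [4, -3, 2, -8], [-6, -1, 2, 0]]; applying this to [0, -3, 3, 2] gives [-14, 8, -1, 9].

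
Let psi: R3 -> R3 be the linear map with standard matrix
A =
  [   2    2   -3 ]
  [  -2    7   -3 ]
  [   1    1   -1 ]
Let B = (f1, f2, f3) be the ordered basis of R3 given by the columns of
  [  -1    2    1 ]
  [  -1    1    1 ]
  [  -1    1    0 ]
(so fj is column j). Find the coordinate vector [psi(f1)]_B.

Column 1 of [psi]_B is the B-coordinate vector of psi(f1).
In standard coordinates psi(f1) = A f1 = [-1, -2, -1].
Converting to B: [-1, -2, -1] = 2f1 + f2 - f3, so the coordinate vector is [2, 1, -1].

[2, 1, -1]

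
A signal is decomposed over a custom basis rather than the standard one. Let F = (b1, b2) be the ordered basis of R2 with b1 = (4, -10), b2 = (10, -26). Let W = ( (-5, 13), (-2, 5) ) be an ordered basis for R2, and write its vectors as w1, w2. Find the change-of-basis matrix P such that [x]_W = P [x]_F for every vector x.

Take x = bj: its F-coordinates are the j-th standard unit vector, so P e_j — column j of P — equals [bj]_W.
b1 = 0·w1 - 2w2, giving column 1 = (0, -2); repeating for each j gives P = [[0, -2], [-2, 0]].

[[0, -2], [-2, 0]]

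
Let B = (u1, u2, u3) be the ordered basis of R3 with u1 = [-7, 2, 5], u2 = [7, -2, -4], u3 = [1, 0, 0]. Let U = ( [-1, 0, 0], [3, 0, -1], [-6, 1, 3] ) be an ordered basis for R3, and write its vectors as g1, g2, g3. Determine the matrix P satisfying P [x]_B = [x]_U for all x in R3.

[[-2, -1, -1], [1, -2, 0], [2, -2, 0]]

Take x = uj: its B-coordinates are the j-th standard unit vector, so P e_j — column j of P — equals [uj]_U.
u1 = -2g1 + g2 + 2g3, giving column 1 = [-2, 1, 2]; repeating for each j gives P = [[-2, -1, -1], [1, -2, 0], [2, -2, 0]].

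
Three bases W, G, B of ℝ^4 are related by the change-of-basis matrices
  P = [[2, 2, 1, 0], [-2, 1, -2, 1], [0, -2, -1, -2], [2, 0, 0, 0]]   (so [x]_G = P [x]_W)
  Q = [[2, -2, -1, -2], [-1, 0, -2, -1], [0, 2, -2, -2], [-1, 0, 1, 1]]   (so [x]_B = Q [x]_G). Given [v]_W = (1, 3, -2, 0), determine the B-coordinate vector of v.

(2, 0, 14, -8)

Apply P to get G-coordinates (6, 5, -4, 2), then Q to get B-coordinates.
The result is [v]_B = (2, 0, 14, -8).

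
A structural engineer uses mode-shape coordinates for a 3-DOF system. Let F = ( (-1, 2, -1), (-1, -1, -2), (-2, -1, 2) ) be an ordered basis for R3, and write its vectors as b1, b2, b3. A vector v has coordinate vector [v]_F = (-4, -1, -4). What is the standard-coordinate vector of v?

The coordinates say v = -4b1 - b2 - 4b3; adding the scaled basis vectors gives (13, -3, -2).

(13, -3, -2)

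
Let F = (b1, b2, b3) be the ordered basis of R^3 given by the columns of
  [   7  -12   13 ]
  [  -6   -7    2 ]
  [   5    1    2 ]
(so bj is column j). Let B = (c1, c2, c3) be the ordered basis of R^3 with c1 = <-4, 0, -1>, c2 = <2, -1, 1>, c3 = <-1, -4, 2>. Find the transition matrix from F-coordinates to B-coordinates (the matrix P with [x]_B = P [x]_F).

[[-1, 2, -2], [2, -1, 2], [1, 2, -1]]

Let M have columns bj and N have columns cj. Then for every x, N [x]_B = x = M [x]_F, so P = N^(-1) M.
Since det N = 1, N^(-1) has integer entries; multiplying gives P = [[-1, 2, -2], [2, -1, 2], [1, 2, -1]].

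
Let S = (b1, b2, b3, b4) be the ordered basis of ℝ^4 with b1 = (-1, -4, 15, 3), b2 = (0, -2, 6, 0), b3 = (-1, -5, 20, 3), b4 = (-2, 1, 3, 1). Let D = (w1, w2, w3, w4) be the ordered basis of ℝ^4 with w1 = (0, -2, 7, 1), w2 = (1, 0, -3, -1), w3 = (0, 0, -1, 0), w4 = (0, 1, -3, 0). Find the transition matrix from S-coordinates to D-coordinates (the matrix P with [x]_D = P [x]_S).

Column j of P is [bj]_D, since P maps S-coordinates to D-coordinates.
Expressing b1 in D: b1 = 2w1 - w2 + 2w3 + 0·w4, so column 1 of P is (2, -1, 2, 0).
Doing the same for each bj gives P = [[2, 0, 2, -1], [-1, 0, -1, -2], [2, 0, 0, -1], [0, -2, -1, -1]].

[[2, 0, 2, -1], [-1, 0, -1, -2], [2, 0, 0, -1], [0, -2, -1, -1]]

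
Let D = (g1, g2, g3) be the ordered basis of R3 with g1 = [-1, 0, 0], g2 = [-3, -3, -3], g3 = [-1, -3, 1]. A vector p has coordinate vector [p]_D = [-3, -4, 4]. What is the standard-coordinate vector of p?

[11, 0, 16]

p = M [p]_D, where M has columns g1, ..., g3.
Carrying out the matrix-vector product, p = [11, 0, 16].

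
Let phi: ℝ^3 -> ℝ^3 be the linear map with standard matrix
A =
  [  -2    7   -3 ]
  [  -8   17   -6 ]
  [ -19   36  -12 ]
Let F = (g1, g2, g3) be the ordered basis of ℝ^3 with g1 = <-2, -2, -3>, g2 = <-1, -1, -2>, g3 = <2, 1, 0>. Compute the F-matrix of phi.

[[0, -3, 0], [-1, 1, 1], [-1, -2, 2]]

With P the matrix whose columns are g1, ..., g3, [phi]_F = P^(-1) A P.
Column by column: phi(g1) = A g1 = <-1, 0, 2>; its F-coordinates <0, -1, -1> give column 1.
Continuing for each basis vector yields [phi]_F = [[0, -3, 0], [-1, 1, 1], [-1, -2, 2]].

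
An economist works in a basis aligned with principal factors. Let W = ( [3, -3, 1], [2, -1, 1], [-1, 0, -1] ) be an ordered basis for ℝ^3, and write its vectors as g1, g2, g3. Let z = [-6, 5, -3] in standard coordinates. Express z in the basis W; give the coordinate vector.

[-2, 1, 2]

Write z = c_1 g1 + ... + c_3 g3 and solve for the c_i.
Gaussian elimination on [M | z] yields c = (-2, 1, 2).
Check: -2g1 + g2 + 2g3 = [-6, 5, -3].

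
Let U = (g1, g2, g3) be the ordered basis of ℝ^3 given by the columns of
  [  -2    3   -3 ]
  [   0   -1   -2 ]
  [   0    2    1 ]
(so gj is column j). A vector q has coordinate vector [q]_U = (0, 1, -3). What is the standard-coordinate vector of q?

(12, 5, -1)

The coordinates say q = 0·g1 + g2 - 3g3; adding the scaled basis vectors gives (12, 5, -1).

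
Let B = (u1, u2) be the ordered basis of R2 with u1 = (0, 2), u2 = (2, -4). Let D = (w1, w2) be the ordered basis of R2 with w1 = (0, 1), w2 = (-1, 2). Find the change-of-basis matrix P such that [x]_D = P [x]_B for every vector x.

Column j of P is [uj]_D, since P maps B-coordinates to D-coordinates.
Expressing u1 in D: u1 = 2w1 + 0·w2, so column 1 of P is (2, 0).
Doing the same for each uj gives P = [[2, 0], [0, -2]].

[[2, 0], [0, -2]]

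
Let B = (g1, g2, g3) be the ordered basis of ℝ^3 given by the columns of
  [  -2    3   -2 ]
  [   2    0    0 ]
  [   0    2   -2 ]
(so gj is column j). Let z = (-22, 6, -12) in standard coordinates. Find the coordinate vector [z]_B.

(3, -4, 2)

[z]_B is the unique c with M c = z, where M has columns g1, ..., g3.
Gaussian elimination on [M | z] yields c = (3, -4, 2).
Check: 3g1 - 4g2 + 2g3 = (-22, 6, -12).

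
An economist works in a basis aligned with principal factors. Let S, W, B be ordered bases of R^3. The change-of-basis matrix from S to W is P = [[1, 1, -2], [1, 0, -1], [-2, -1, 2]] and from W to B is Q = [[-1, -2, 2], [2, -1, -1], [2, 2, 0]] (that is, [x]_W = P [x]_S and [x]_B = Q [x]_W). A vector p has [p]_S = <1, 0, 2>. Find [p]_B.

<9, -7, -8>

Composing the changes, [p]_B = Q P [p]_S.
Q P = [[-7, -3, 8], [3, 3, -5], [4, 2, -6]]; applying this to <1, 0, 2> gives <9, -7, -8>.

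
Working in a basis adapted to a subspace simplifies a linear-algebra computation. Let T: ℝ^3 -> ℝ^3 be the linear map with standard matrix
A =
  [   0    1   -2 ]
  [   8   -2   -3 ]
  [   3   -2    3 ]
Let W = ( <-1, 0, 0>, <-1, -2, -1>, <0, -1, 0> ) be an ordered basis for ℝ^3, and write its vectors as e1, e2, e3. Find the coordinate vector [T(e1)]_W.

Column 1 of [T]_W is the W-coordinate vector of T(e1).
In standard coordinates T(e1) = A e1 = <0, -8, -3>.
Converting to W: <0, -8, -3> = -3e1 + 3e2 + 2e3, so the coordinate vector is <-3, 3, 2>.

<-3, 3, 2>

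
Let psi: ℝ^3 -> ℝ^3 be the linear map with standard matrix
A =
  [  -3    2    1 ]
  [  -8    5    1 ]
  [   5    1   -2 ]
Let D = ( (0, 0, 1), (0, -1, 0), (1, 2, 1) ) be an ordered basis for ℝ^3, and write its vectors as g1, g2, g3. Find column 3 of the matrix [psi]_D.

(3, 1, 2)

Column 3 of [psi]_D is the D-coordinate vector of psi(g3).
In standard coordinates psi(g3) = A g3 = (2, 3, 5).
Converting to D: (2, 3, 5) = 3g1 + g2 + 2g3, so the coordinate vector is (3, 1, 2).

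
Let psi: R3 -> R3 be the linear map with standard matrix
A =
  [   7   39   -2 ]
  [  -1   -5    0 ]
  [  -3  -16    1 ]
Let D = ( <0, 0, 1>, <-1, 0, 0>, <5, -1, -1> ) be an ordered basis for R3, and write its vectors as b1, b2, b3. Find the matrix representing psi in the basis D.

With P the matrix whose columns are b1, ..., b3, [psi]_D = P^(-1) A P.
Column by column: psi(b1) = A b1 = <-2, 0, 1>; its D-coordinates <1, 2, 0> give column 1.
Continuing for each basis vector yields [psi]_D = [[1, 2, 0], [2, 2, 2], [0, -1, 0]].

[[1, 2, 0], [2, 2, 2], [0, -1, 0]]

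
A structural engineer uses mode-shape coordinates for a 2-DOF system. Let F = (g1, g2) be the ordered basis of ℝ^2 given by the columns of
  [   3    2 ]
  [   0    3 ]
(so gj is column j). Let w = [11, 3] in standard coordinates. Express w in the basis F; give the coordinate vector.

[w]_F is the unique c with M c = w, where M has columns g1, g2.
System: 3c_1 + 2c_2 = 11, 0c_1 + 3c_2 = 3; solving gives c_1 = 3, c_2 = 1.
Check: 3g1 + g2 = [11, 3].

[3, 1]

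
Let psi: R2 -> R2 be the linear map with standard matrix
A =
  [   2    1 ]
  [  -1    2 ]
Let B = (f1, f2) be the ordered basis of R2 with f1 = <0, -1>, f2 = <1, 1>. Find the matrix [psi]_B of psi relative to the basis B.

[[1, 2], [-1, 3]]

The j-th column of [psi]_B is [psi(fj)]_B.
psi(f1) = A f1 = <-1, -2> = f1 - f2, so column 1 is <1, -1>.
Repeating for f2 and assembling the columns gives [[1, 2], [-1, 3]].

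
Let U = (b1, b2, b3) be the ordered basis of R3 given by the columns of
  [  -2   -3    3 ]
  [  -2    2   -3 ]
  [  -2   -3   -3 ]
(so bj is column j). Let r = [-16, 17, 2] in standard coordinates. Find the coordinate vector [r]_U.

Write r = c_1 b1 + ... + c_3 b3 and solve for the c_i.
Gaussian elimination on [M | r] yields c = (-1, 3, -3).
Check: -b1 + 3b2 - 3b3 = [-16, 17, 2].

[-1, 3, -3]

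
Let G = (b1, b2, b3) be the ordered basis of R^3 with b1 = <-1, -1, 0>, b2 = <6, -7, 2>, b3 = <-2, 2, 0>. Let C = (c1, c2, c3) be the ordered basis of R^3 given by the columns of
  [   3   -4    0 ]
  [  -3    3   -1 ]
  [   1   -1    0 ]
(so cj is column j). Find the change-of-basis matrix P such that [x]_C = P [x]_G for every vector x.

Column j of P is [bj]_C, since P maps G-coordinates to C-coordinates.
Expressing b1 in C: b1 = c1 + c2 + c3, so column 1 of P is <1, 1, 1>.
Doing the same for each bj gives P = [[1, 2, 2], [1, 0, 2], [1, 1, -2]].

[[1, 2, 2], [1, 0, 2], [1, 1, -2]]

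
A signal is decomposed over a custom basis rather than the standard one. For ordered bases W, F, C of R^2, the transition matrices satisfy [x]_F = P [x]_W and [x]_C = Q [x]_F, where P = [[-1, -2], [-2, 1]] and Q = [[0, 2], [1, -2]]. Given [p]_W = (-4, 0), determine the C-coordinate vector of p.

(16, -12)

Composing the changes, [p]_C = Q P [p]_W.
Q P = [[-4, 2], [3, -4]]; applying this to (-4, 0) gives (16, -12).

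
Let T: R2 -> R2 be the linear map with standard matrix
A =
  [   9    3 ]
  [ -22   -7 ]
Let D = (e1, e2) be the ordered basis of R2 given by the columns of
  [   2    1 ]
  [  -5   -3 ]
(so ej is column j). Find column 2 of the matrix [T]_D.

Compute T(e2) = A e2 = (0, -1) in standard coordinates.
Then write this in D-coordinates: solve for y in y_1 e1 + y_2 e2 = (0, -1).
This gives y = (-1, 2), which is column 2 of [T]_D.

(-1, 2)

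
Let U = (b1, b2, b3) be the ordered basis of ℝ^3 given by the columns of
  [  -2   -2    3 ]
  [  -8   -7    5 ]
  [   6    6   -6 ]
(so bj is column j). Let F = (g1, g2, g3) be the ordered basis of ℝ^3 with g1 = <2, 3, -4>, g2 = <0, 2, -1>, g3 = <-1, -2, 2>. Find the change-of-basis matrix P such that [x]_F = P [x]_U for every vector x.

[[0, -1, 1], [-2, -2, 0], [2, 0, -1]]

Column j of P is [bj]_F, since P maps U-coordinates to F-coordinates.
Expressing b1 in F: b1 = 0·g1 - 2g2 + 2g3, so column 1 of P is <0, -2, 2>.
Doing the same for each bj gives P = [[0, -1, 1], [-2, -2, 0], [2, 0, -1]].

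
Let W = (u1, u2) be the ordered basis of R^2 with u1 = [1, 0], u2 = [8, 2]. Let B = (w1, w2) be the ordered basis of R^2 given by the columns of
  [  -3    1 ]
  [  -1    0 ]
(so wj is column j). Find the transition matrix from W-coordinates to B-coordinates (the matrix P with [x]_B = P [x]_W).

Let M have columns uj and N have columns wj. Then for every x, N [x]_B = x = M [x]_W, so P = N^(-1) M.
Since det N = 1, N^(-1) has integer entries; multiplying gives P = [[0, -2], [1, 2]].

[[0, -2], [1, 2]]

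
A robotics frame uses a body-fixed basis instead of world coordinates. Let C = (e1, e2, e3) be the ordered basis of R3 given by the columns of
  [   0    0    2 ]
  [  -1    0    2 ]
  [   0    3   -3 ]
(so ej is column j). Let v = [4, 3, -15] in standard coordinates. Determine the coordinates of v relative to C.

[1, -3, 2]

Write v = c_1 e1 + ... + c_3 e3 and solve for the c_i.
Solving this 3x3 system gives c = (1, -3, 2).
Check: e1 - 3e2 + 2e3 = [4, 3, -15].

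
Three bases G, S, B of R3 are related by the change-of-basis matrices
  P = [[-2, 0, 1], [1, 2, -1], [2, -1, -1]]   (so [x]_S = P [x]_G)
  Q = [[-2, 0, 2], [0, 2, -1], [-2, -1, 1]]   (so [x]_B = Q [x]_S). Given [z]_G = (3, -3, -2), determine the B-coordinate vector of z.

Composing the changes, [z]_B = Q P [z]_G.
Q P = [[8, -2, -4], [0, 5, -1], [5, -3, -2]]; applying this to (3, -3, -2) gives (38, -13, 28).

(38, -13, 28)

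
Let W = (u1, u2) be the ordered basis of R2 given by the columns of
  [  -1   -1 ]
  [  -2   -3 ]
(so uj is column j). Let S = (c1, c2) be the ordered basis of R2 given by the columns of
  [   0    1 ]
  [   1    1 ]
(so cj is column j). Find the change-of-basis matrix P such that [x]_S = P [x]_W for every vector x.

Let M have columns uj and N have columns cj. Then for every x, N [x]_S = x = M [x]_W, so P = N^(-1) M.
Since det N = -1, N^(-1) has integer entries; multiplying gives P = [[-1, -2], [-1, -1]].

[[-1, -2], [-1, -1]]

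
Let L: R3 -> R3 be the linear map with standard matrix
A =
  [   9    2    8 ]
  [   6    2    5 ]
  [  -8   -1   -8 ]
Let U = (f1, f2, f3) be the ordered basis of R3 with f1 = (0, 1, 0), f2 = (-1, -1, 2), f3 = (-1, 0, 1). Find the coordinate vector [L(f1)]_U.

(3, 1, -3)

Column 1 of [L]_U is the U-coordinate vector of L(f1).
In standard coordinates L(f1) = A f1 = (2, 2, -1).
Converting to U: (2, 2, -1) = 3f1 + f2 - 3f3, so the coordinate vector is (3, 1, -3).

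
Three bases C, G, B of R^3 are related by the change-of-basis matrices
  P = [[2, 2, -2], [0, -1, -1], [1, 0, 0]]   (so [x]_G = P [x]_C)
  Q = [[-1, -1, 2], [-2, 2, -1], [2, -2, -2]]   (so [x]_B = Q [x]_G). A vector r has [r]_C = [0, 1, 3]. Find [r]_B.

[8, 0, 0]

Apply P to get G-coordinates [-4, -4, 0], then Q to get B-coordinates.
The result is [r]_B = [8, 0, 0].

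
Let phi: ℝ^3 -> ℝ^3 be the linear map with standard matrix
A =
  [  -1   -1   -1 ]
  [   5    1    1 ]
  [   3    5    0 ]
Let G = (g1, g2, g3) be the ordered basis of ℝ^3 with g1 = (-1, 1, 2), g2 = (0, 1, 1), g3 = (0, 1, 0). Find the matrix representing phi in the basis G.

With P the matrix whose columns are g1, ..., g3, [phi]_G = P^(-1) A P.
Column by column: phi(g1) = A g1 = (-2, -2, 2); its G-coordinates (2, -2, -2) give column 1.
Continuing for each basis vector yields [phi]_G = [[2, 2, 1], [-2, 1, 3], [-2, -1, -3]].

[[2, 2, 1], [-2, 1, 3], [-2, -1, -3]]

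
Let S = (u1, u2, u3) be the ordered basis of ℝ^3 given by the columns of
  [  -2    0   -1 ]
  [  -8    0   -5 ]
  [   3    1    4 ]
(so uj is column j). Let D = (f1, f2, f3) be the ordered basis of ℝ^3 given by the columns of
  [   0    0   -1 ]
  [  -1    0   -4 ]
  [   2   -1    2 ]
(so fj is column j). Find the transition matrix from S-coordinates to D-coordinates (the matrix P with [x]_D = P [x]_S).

Let M have columns uj and N have columns fj. Then for every x, N [x]_D = x = M [x]_S, so P = N^(-1) M.
Since det N = -1, N^(-1) has integer entries; multiplying gives P = [[0, 0, 1], [1, -1, 0], [2, 0, 1]].

[[0, 0, 1], [1, -1, 0], [2, 0, 1]]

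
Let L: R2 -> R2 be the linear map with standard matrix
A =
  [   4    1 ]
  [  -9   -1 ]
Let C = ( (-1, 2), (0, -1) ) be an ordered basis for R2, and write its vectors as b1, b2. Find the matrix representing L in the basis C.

With P the matrix whose columns are b1, b2, [L]_C = P^(-1) A P.
Column by column: L(b1) = A b1 = (-2, 7); its C-coordinates (2, -3) give column 1.
Continuing for each basis vector yields [L]_C = [[2, 1], [-3, 1]].

[[2, 1], [-3, 1]]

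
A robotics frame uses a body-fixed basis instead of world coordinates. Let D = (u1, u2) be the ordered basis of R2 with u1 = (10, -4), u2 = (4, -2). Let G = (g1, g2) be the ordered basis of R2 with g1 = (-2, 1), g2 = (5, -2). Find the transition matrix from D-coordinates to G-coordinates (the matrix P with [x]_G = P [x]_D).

[[0, -2], [2, 0]]

Column j of P is [uj]_G, since P maps D-coordinates to G-coordinates.
Expressing u1 in G: u1 = 0·g1 + 2g2, so column 1 of P is (0, 2).
Doing the same for each uj gives P = [[0, -2], [2, 0]].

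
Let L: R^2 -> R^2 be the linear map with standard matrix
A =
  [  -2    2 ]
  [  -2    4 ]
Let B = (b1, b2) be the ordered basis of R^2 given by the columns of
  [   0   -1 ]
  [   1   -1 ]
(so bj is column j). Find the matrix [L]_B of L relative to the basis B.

[[2, -2], [-2, 0]]

Let P have columns b1, b2. Then [L]_B = P^(-1) A P.
Here det P = 1, so P^(-1) is integer; computing A P first and then P^(-1)(A P) gives [[2, -2], [-2, 0]].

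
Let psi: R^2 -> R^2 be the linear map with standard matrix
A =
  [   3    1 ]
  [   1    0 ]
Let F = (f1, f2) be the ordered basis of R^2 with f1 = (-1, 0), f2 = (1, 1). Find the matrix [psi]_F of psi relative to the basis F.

[[2, -3], [-1, 1]]

Let P have columns f1, f2. Then [psi]_F = P^(-1) A P.
Here det P = -1, so P^(-1) is integer; computing A P first and then P^(-1)(A P) gives [[2, -3], [-1, 1]].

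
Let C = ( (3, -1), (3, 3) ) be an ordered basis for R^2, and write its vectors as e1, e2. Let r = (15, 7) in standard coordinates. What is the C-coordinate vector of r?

(2, 3)

We seek scalars with c_1 e1 + c_2 e2 = r; equivalently solve M c = r where the columns of M are e1, e2.
System: 3c_1 + 3c_2 = 15, -c_1 + 3c_2 = 7; solving gives c_1 = 2, c_2 = 3.
Check: 2e1 + 3e2 = (15, 7).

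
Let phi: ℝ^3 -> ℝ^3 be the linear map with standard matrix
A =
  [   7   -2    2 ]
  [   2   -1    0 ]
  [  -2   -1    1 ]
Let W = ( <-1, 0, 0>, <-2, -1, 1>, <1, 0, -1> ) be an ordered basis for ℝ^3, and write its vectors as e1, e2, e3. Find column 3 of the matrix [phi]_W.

Compute phi(e3) = A e3 = <5, 2, -3> in standard coordinates.
Then write this in W-coordinates: solve for y in y_1 e1 + ... + y_3 e3 = <5, 2, -3>.
This gives y = <0, -2, 1>, which is column 3 of [phi]_W.

<0, -2, 1>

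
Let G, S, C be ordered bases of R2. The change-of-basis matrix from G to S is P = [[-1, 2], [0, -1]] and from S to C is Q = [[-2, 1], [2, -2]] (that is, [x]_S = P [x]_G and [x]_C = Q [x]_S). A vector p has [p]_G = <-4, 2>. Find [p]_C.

Apply P to get S-coordinates <8, -2>, then Q to get C-coordinates.
The result is [p]_C = <-18, 20>.

<-18, 20>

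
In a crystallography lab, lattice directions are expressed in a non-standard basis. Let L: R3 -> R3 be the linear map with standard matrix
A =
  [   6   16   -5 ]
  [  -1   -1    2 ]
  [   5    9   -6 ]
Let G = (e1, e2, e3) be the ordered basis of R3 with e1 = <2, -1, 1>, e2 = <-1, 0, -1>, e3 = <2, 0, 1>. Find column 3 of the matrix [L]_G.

<0, -1, 3>

Compute L(e3) = A e3 = <7, 0, 4> in standard coordinates.
Then write this in G-coordinates: solve for y in y_1 e1 + ... + y_3 e3 = <7, 0, 4>.
This gives y = <0, -1, 3>, which is column 3 of [L]_G.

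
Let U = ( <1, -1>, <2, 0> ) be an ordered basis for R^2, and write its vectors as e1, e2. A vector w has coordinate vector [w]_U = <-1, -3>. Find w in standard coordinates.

<-7, 1>

By definition w = -e1 - 3e2.
Summing componentwise gives <-7, 1>.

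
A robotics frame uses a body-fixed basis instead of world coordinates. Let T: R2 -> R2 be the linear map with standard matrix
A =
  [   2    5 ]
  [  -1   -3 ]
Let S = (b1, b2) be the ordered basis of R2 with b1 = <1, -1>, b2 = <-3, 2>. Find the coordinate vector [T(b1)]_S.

<0, 1>

Column 1 of [T]_S is the S-coordinate vector of T(b1).
In standard coordinates T(b1) = A b1 = <-3, 2>.
Converting to S: <-3, 2> = 0·b1 + b2, so the coordinate vector is <0, 1>.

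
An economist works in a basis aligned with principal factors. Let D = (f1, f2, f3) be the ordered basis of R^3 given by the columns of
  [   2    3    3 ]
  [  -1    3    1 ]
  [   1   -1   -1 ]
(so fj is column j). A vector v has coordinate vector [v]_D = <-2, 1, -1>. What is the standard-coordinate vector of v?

<-4, 4, -2>

By definition v = -2f1 + f2 - f3.
Summing componentwise gives <-4, 4, -2>.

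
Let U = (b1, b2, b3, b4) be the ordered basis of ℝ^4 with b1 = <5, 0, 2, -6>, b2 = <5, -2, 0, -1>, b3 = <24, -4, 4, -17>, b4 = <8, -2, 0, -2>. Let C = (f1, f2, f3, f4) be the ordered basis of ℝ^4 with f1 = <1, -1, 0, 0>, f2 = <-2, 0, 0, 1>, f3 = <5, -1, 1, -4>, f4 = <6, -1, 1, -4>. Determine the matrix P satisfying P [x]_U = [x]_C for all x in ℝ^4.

Take x = bj: its U-coordinates are the j-th standard unit vector, so P e_j — column j of P — equals [bj]_C.
b1 = -2f1 + 2f2 + f3 + f4, giving column 1 = <-2, 2, 1, 1>; repeating for each j gives P = [[-2, 2, 0, 2], [2, -1, -1, -2], [1, -1, 2, -2], [1, 1, 2, 2]].

[[-2, 2, 0, 2], [2, -1, -1, -2], [1, -1, 2, -2], [1, 1, 2, 2]]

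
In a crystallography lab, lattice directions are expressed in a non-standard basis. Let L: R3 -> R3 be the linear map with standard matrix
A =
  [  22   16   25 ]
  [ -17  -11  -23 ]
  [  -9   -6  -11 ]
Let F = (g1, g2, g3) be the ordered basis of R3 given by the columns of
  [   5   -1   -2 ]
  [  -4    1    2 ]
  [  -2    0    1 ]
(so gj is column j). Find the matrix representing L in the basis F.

[[1, 0, 2], [3, 0, -1], [3, 3, -1]]

The j-th column of [L]_F is [L(gj)]_F.
L(g1) = A g1 = <-4, 5, 1> = g1 + 3g2 + 3g3, so column 1 is <1, 3, 3>.
Repeating for g2, g3 and assembling the columns gives [[1, 0, 2], [3, 0, -1], [3, 3, -1]].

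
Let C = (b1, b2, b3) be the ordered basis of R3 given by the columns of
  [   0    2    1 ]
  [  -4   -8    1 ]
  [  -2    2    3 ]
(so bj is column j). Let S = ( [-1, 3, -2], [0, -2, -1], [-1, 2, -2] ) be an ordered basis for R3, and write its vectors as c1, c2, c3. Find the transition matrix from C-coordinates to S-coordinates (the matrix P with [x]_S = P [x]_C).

[[0, 0, 1], [2, 2, -1], [0, -2, -2]]

Let M have columns bj and N have columns cj. Then for every x, N [x]_S = x = M [x]_C, so P = N^(-1) M.
Since det N = 1, N^(-1) has integer entries; multiplying gives P = [[0, 0, 1], [2, 2, -1], [0, -2, -2]].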